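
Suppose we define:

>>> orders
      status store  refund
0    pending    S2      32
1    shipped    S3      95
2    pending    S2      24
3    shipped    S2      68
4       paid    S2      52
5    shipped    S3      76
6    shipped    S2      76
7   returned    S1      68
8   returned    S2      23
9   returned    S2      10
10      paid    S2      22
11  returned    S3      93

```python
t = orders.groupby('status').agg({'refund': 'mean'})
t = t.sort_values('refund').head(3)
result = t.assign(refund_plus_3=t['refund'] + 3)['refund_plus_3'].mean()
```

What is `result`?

group by status, mean of refund:
          refund
status          
paid       37.00
pending    28.00
returned   48.50
shipped    78.75
sort by refund:
          refund
status          
pending    28.00
paid       37.00
returned   48.50
shipped    78.75
take first 3 rows:
          refund
status          
pending     28.0
paid        37.0
returned    48.5
add column refund_plus_3 = t['refund'] + 3:
          refund  refund_plus_3
status                         
pending     28.0           31.0
paid        37.0           40.0
returned    48.5           51.5

40.8333333333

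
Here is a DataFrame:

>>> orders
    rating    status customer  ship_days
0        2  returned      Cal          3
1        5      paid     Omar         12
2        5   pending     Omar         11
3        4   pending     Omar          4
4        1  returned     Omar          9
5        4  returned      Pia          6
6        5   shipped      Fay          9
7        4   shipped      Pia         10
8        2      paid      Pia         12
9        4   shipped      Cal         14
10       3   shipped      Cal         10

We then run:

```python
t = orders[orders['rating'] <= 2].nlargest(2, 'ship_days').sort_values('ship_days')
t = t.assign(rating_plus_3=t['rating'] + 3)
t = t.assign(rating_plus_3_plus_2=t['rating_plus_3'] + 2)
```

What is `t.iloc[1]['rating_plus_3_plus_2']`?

7

filter rows where rating <= 2:
   rating    status customer  ship_days
0       2  returned      Cal          3
4       1  returned     Omar          9
8       2      paid      Pia         12
take 2 rows with largest ship_days:
   rating    status customer  ship_days
8       2      paid      Pia         12
4       1  returned     Omar          9
sort by ship_days:
   rating    status customer  ship_days
4       1  returned     Omar          9
8       2      paid      Pia         12
add column rating_plus_3 = t['rating'] + 3:
   rating    status customer  ship_days  rating_plus_3
4       1  returned     Omar          9              4
8       2      paid      Pia         12              5
add column rating_plus_3_plus_2 = t['rating_plus_3'] + 2:
   rating    status customer  ship_days  rating_plus_3  rating_plus_3_plus_2
4       1  returned     Omar          9              4                     6
8       2      paid      Pia         12              5                     7
Reading off the value at position 1, column 'rating_plus_3_plus_2', we get 7.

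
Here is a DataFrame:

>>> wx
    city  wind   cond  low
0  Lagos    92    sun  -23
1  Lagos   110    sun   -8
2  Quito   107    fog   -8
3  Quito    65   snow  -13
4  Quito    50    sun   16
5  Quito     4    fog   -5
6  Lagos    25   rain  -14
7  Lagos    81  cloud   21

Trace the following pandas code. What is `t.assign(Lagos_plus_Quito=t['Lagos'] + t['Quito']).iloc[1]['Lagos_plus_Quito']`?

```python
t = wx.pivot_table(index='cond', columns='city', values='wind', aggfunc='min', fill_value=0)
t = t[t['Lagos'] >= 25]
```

pivot: rows=cond, cols=city, min(wind):
city   Lagos  Quito
cond               
cloud     81      0
fog        0      4
rain      25      0
snow       0     65
sun       92     50
filter rows where Lagos >= 25:
city   Lagos  Quito
cond               
cloud     81      0
rain      25      0
sun       92     50
add column Lagos_plus_Quito = t['Lagos'] + t['Quito']:
city   Lagos  Quito  Lagos_plus_Quito
cond                                 
cloud     81      0                81
rain      25      0                25
sun       92     50               142
Finally, value at position 1, column 'Lagos_plus_Quito' = 25.

25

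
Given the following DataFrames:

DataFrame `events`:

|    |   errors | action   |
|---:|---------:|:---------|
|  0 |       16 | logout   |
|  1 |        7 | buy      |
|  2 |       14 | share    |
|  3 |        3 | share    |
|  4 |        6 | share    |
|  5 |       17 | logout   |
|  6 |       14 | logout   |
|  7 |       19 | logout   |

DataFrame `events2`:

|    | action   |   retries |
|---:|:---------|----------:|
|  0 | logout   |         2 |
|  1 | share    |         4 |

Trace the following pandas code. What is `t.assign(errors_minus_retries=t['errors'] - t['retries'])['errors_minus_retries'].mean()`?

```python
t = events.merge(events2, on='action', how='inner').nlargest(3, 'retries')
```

3.66666666667

merge on 'action' (how='inner') → 7 rows:
   errors  action  retries
0      16  logout        2
1      14   share        4
2       3   share        4
3       6   share        4
4      17  logout        2
5      14  logout        2
6      19  logout        2
take 3 rows with largest retries:
   errors action  retries
1      14  share        4
2       3  share        4
3       6  share        4
add column errors_minus_retries = t['errors'] - t['retries']:
   errors action  retries  errors_minus_retries
1      14  share        4                    10
2       3  share        4                    -1
3       6  share        4                     2
Finally, mean of column 'errors_minus_retries' = 3.66666666667.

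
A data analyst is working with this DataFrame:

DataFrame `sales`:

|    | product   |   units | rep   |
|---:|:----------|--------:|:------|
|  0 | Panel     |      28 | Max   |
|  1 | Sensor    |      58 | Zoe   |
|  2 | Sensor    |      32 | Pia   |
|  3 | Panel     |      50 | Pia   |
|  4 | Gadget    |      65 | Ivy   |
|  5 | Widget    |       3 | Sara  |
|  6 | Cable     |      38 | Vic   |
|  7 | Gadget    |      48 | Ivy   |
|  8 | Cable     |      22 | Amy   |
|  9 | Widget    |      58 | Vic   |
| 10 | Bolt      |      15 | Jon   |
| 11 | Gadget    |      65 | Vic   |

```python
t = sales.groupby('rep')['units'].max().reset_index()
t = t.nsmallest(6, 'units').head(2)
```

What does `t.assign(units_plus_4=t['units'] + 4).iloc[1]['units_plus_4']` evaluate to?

19

group by rep, max of units:
rep
Amy     22
Ivy     65
Jon     15
Max     28
Pia     50
Sara     3
Vic     65
Zoe     58
Name: units, dtype: int64
reset_index():
    rep  units
0   Amy     22
1   Ivy     65
2   Jon     15
3   Max     28
4   Pia     50
5  Sara      3
6   Vic     65
7   Zoe     58
take 6 rows with smallest units:
    rep  units
5  Sara      3
2   Jon     15
0   Amy     22
3   Max     28
4   Pia     50
7   Zoe     58
take first 2 rows:
    rep  units
5  Sara      3
2   Jon     15
add column units_plus_4 = t['units'] + 4:
    rep  units  units_plus_4
5  Sara      3             7
2   Jon     15            19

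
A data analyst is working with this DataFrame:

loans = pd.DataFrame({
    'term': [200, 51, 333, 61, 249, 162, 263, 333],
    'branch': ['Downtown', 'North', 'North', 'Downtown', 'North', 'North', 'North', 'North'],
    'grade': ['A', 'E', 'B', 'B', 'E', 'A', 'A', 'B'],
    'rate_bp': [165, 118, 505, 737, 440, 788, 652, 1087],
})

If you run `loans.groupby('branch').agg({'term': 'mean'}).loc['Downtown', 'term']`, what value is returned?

group by branch, mean of term:
                term
branch              
Downtown  130.500000
North     231.833333

130.5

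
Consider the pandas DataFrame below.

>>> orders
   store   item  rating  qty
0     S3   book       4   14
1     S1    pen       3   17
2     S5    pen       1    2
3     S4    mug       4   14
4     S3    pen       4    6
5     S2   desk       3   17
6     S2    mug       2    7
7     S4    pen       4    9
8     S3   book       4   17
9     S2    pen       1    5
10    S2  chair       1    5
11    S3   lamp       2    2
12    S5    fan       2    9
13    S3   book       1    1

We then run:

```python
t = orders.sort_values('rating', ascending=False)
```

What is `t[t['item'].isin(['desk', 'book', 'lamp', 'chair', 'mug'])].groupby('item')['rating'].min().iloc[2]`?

sort by rating descending:
   store   item  rating  qty
0     S3   book       4   14
3     S4    mug       4   14
4     S3    pen       4    6
7     S4    pen       4    9
8     S3   book       4   17
1     S1    pen       3   17
5     S2   desk       3   17
6     S2    mug       2    7
11    S3   lamp       2    2
12    S5    fan       2    9
2     S5    pen       1    2
9     S2    pen       1    5
10    S2  chair       1    5
13    S3   book       1    1
filter rows where item in ['desk', 'book', 'lamp', 'chair', 'mug']:
   store   item  rating  qty
0     S3   book       4   14
3     S4    mug       4   14
8     S3   book       4   17
5     S2   desk       3   17
6     S2    mug       2    7
11    S3   lamp       2    2
10    S2  chair       1    5
13    S3   book       1    1
group by item, min of rating:
item
book     1
chair    1
desk     3
lamp     2
mug      2
Name: rating, dtype: int64
value at position 2 → 3

3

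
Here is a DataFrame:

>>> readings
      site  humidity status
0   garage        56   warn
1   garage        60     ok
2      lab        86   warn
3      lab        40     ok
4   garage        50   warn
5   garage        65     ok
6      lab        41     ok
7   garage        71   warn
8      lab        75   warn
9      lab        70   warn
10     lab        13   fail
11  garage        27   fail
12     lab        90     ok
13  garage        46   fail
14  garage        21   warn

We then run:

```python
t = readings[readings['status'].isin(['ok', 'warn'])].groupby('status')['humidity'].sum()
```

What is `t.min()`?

filter rows where status in ['ok', 'warn']:
      site  humidity status
0   garage        56   warn
1   garage        60     ok
2      lab        86   warn
3      lab        40     ok
4   garage        50   warn
5   garage        65     ok
6      lab        41     ok
7   garage        71   warn
8      lab        75   warn
9      lab        70   warn
12     lab        90     ok
14  garage        21   warn
group by status, sum of humidity:
status
ok      296
warn    429
Name: humidity, dtype: int64

296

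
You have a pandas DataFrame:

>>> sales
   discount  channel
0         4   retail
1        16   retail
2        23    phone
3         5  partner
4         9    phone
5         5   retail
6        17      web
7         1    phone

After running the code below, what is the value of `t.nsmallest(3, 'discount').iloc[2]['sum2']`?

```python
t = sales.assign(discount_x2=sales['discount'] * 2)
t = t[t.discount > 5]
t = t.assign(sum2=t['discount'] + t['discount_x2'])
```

add column discount_x2 = sales['discount'] * 2:
   discount  channel  discount_x2
0         4   retail            8
1        16   retail           32
2        23    phone           46
3         5  partner           10
4         9    phone           18
5         5   retail           10
6        17      web           34
7         1    phone            2
filter rows where discount > 5:
   discount channel  discount_x2
1        16  retail           32
2        23   phone           46
4         9   phone           18
6        17     web           34
add column sum2 = t['discount'] + t['discount_x2']:
   discount channel  discount_x2  sum2
1        16  retail           32    48
2        23   phone           46    69
4         9   phone           18    27
6        17     web           34    51
take 3 rows with smallest discount:
   discount channel  discount_x2  sum2
4         9   phone           18    27
1        16  retail           32    48
6        17     web           34    51

51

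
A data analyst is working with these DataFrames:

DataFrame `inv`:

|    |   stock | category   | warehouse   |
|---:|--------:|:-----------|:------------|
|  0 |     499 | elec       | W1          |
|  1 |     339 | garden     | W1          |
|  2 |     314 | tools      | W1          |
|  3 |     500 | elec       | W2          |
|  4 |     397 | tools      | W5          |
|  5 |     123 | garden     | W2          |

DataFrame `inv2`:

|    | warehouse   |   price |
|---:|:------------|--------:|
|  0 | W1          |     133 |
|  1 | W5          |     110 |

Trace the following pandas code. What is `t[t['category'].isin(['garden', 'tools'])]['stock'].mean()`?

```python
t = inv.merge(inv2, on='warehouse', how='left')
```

293.25

merge on 'warehouse' (how='left') → 6 rows:
   stock category warehouse  price
0    499     elec        W1  133.0
1    339   garden        W1  133.0
2    314    tools        W1  133.0
3    500     elec        W2    NaN
4    397    tools        W5  110.0
5    123   garden        W2    NaN
filter rows where category in ['garden', 'tools']:
   stock category warehouse  price
1    339   garden        W1  133.0
2    314    tools        W1  133.0
4    397    tools        W5  110.0
5    123   garden        W2    NaN
Hence 293.25.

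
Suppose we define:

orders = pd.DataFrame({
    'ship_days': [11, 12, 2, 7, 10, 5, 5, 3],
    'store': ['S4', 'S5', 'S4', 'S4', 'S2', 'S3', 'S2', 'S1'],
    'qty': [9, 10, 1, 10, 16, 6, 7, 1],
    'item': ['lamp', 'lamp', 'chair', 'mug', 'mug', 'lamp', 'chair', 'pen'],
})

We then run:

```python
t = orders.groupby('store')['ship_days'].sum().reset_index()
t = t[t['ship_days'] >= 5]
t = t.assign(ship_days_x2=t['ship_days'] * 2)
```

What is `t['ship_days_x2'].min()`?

group by store, sum of ship_days:
store
S1     3
S2    15
S3     5
S4    20
S5    12
Name: ship_days, dtype: int64
reset_index():
  store  ship_days
0    S1          3
1    S2         15
2    S3          5
3    S4         20
4    S5         12
filter rows where ship_days >= 5:
  store  ship_days
1    S2         15
2    S3          5
3    S4         20
4    S5         12
add column ship_days_x2 = t['ship_days'] * 2:
  store  ship_days  ship_days_x2
1    S2         15            30
2    S3          5            10
3    S4         20            40
4    S5         12            24

10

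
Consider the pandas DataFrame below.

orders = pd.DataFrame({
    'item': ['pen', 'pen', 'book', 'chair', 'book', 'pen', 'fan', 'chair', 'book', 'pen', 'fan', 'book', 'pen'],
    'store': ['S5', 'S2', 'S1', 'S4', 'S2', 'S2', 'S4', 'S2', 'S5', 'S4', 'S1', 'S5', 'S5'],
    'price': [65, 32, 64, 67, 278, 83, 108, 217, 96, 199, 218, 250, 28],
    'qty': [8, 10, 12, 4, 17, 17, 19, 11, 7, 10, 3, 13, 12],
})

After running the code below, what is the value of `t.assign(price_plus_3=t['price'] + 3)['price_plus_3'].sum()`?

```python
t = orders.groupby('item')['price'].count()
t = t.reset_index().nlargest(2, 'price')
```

15

group by item, count of price:
item
book     4
chair    2
fan      2
pen      5
Name: price, dtype: int64
reset_index():
    item  price
0   book      4
1  chair      2
2    fan      2
3    pen      5
take 2 rows with largest price:
   item  price
3   pen      5
0  book      4
add column price_plus_3 = t['price'] + 3:
   item  price  price_plus_3
3   pen      5             8
0  book      4             7
Finally, sum of column 'price_plus_3' = 15.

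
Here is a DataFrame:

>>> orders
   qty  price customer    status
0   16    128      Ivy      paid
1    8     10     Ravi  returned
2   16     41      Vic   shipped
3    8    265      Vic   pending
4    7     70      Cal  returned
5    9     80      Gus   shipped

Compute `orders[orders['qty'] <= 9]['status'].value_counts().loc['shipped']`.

filter rows where qty <= 9:
   qty  price customer    status
1    8     10     Ravi  returned
3    8    265      Vic   pending
4    7     70      Cal  returned
5    9     80      Gus   shipped
value_counts of status:
status
returned    2
pending     1
shipped     1
Name: count, dtype: int64

1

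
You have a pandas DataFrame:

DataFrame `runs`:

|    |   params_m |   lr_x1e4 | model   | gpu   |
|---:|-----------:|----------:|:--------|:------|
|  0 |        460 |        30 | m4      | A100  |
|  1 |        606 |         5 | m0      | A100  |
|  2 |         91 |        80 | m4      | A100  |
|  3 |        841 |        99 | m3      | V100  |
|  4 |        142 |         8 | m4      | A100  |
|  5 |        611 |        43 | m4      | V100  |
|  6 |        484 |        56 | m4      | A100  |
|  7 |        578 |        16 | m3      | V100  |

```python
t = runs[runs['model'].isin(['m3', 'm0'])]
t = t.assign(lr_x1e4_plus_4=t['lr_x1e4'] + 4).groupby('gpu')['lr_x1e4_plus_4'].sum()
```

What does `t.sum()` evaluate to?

132

filter rows where model in ['m3', 'm0']:
   params_m  lr_x1e4 model   gpu
1       606        5    m0  A100
3       841       99    m3  V100
7       578       16    m3  V100
add column lr_x1e4_plus_4 = t['lr_x1e4'] + 4:
   params_m  lr_x1e4 model   gpu  lr_x1e4_plus_4
1       606        5    m0  A100               9
3       841       99    m3  V100             103
7       578       16    m3  V100              20
group by gpu, sum of lr_x1e4_plus_4:
gpu
A100      9
V100    123
Name: lr_x1e4_plus_4, dtype: int64
Then the sum of the resulting series: 132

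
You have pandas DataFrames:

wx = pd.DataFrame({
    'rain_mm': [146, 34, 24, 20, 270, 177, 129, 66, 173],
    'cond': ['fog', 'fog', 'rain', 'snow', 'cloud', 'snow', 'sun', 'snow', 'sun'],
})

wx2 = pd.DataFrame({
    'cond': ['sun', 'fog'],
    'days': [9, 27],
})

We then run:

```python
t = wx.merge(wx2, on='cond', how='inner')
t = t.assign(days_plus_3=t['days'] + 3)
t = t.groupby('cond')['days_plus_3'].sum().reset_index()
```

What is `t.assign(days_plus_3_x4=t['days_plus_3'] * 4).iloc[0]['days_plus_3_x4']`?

merge on 'cond' (how='inner') → 4 rows:
   rain_mm cond  days
0      146  fog    27
1       34  fog    27
2      129  sun     9
3      173  sun     9
add column days_plus_3 = t['days'] + 3:
   rain_mm cond  days  days_plus_3
0      146  fog    27           30
1       34  fog    27           30
2      129  sun     9           12
3      173  sun     9           12
group by cond, sum of days_plus_3:
cond
fog    60
sun    24
Name: days_plus_3, dtype: int64
reset_index():
  cond  days_plus_3
0  fog           60
1  sun           24
add column days_plus_3_x4 = t['days_plus_3'] * 4:
  cond  days_plus_3  days_plus_3_x4
0  fog           60             240
1  sun           24              96

240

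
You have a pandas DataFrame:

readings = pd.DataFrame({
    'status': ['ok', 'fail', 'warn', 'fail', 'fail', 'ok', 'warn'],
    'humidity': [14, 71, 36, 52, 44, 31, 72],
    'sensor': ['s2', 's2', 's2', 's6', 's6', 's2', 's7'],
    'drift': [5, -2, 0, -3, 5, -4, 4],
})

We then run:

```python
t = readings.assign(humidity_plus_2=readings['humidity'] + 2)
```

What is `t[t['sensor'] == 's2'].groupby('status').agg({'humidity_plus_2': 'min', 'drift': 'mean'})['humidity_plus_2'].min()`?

16

add column humidity_plus_2 = readings['humidity'] + 2:
  status  humidity sensor  drift  humidity_plus_2
0     ok        14     s2      5               16
1   fail        71     s2     -2               73
2   warn        36     s2      0               38
3   fail        52     s6     -3               54
4   fail        44     s6      5               46
5     ok        31     s2     -4               33
6   warn        72     s7      4               74
filter rows where sensor == 's2':
  status  humidity sensor  drift  humidity_plus_2
0     ok        14     s2      5               16
1   fail        71     s2     -2               73
2   warn        36     s2      0               38
5     ok        31     s2     -4               33
group by status: min(humidity_plus_2), mean(drift):
        humidity_plus_2  drift
status                        
fail                 73   -2.0
ok                   16    0.5
warn                 38    0.0
Hence 16.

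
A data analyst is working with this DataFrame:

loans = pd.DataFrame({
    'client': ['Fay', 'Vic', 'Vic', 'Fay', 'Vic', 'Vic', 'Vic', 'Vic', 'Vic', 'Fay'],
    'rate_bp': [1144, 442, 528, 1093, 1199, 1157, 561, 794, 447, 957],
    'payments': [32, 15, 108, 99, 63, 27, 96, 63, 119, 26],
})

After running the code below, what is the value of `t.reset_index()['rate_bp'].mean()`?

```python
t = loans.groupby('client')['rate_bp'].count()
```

5.0

group by client, count of rate_bp:
client
Fay    3
Vic    7
Name: rate_bp, dtype: int64
reset_index():
  client  rate_bp
0    Fay        3
1    Vic        7
Hence 5.0.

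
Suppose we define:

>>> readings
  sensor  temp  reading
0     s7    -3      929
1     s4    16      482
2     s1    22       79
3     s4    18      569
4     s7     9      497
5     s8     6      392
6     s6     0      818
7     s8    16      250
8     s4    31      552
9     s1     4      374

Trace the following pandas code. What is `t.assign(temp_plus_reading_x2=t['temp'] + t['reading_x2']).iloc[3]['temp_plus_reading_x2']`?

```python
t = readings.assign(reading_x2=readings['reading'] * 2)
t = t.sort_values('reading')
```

add column reading_x2 = readings['reading'] * 2:
  sensor  temp  reading  reading_x2
0     s7    -3      929        1858
1     s4    16      482         964
2     s1    22       79         158
3     s4    18      569        1138
4     s7     9      497         994
5     s8     6      392         784
6     s6     0      818        1636
7     s8    16      250         500
8     s4    31      552        1104
9     s1     4      374         748
sort by reading:
  sensor  temp  reading  reading_x2
2     s1    22       79         158
7     s8    16      250         500
9     s1     4      374         748
5     s8     6      392         784
1     s4    16      482         964
4     s7     9      497         994
8     s4    31      552        1104
3     s4    18      569        1138
6     s6     0      818        1636
0     s7    -3      929        1858
add column temp_plus_reading_x2 = t['temp'] + t['reading_x2']:
  sensor  temp  reading  reading_x2  temp_plus_reading_x2
2     s1    22       79         158                   180
7     s8    16      250         500                   516
9     s1     4      374         748                   752
5     s8     6      392         784                   790
1     s4    16      482         964                   980
4     s7     9      497         994                  1003
8     s4    31      552        1104                  1135
3     s4    18      569        1138                  1156
6     s6     0      818        1636                  1636
0     s7    -3      929        1858                  1855

790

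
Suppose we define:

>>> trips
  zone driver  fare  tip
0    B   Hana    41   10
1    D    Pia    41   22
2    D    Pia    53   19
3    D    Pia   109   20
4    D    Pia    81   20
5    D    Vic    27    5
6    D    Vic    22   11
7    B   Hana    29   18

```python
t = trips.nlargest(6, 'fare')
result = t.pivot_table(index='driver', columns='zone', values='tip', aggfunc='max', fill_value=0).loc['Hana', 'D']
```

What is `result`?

0

take 6 rows with largest fare:
  zone driver  fare  tip
3    D    Pia   109   20
4    D    Pia    81   20
2    D    Pia    53   19
0    B   Hana    41   10
1    D    Pia    41   22
7    B   Hana    29   18
pivot: rows=driver, cols=zone, max(tip):
zone     B   D
driver        
Hana    18   0
Pia      0  22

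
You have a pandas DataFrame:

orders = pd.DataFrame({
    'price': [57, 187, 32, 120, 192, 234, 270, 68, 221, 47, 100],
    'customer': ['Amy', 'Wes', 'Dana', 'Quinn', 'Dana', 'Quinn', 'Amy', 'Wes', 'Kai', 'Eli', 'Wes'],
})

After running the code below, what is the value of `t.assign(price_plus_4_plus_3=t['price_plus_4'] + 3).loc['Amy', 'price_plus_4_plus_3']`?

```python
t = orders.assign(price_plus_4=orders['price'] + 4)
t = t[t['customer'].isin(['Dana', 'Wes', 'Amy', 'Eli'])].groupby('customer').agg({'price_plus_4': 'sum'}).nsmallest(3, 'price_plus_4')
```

add column price_plus_4 = orders['price'] + 4:
    price customer  price_plus_4
0      57      Amy            61
1     187      Wes           191
2      32     Dana            36
3     120    Quinn           124
4     192     Dana           196
5     234    Quinn           238
6     270      Amy           274
7      68      Wes            72
8     221      Kai           225
9      47      Eli            51
10    100      Wes           104
filter rows where customer in ['Dana', 'Wes', 'Amy', 'Eli']:
    price customer  price_plus_4
0      57      Amy            61
1     187      Wes           191
2      32     Dana            36
4     192     Dana           196
6     270      Amy           274
7      68      Wes            72
9      47      Eli            51
10    100      Wes           104
group by customer, sum of price_plus_4:
          price_plus_4
customer              
Amy                335
Dana               232
Eli                 51
Wes                367
take 3 rows with smallest price_plus_4:
          price_plus_4
customer              
Eli                 51
Dana               232
Amy                335
add column price_plus_4_plus_3 = t['price_plus_4'] + 3:
          price_plus_4  price_plus_4_plus_3
customer                                   
Eli                 51                   54
Dana               232                  235
Amy                335                  338
Hence 338.

338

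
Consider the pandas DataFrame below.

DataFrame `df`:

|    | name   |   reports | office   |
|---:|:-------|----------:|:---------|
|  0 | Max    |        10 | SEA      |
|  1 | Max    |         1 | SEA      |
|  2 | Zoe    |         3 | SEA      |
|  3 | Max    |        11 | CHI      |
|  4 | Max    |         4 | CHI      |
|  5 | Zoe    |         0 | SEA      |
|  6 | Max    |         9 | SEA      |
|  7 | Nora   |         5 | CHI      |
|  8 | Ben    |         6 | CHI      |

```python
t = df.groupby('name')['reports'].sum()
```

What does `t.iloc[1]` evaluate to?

group by name, sum of reports:
name
Ben      6
Max     35
Nora     5
Zoe      3
Name: reports, dtype: int64
Hence 35.

35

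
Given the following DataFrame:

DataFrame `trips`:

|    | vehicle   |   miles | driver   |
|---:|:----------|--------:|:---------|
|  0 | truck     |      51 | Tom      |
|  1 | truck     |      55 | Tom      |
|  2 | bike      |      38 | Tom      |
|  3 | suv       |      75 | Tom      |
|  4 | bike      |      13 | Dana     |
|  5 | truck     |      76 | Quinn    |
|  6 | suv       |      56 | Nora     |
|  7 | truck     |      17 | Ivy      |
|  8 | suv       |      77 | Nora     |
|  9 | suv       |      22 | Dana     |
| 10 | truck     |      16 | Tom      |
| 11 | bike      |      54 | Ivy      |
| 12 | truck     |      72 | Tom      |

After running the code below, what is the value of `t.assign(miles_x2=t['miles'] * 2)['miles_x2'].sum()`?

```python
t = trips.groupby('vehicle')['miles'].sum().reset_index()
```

1244

group by vehicle, sum of miles:
vehicle
bike     105
suv      230
truck    287
Name: miles, dtype: int64
reset_index():
  vehicle  miles
0    bike    105
1     suv    230
2   truck    287
add column miles_x2 = t['miles'] * 2:
  vehicle  miles  miles_x2
0    bike    105       210
1     suv    230       460
2   truck    287       574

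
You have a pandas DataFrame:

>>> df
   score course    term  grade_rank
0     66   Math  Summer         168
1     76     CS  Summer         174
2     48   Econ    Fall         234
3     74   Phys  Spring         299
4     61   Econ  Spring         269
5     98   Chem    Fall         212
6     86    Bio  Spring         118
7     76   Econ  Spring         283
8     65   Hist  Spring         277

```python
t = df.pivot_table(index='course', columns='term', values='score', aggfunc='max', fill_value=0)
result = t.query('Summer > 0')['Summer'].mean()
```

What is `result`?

71.0

pivot: rows=course, cols=term, max(score):
term    Fall  Spring  Summer
course                      
Bio        0      86       0
CS         0       0      76
Chem      98       0       0
Econ      48      76       0
Hist       0      65       0
Math       0       0      66
Phys       0      74       0
filter rows where Summer > 0:
term    Fall  Spring  Summer
course                      
CS         0       0      76
Math       0       0      66
Finally, mean of column 'Summer' = 71.0.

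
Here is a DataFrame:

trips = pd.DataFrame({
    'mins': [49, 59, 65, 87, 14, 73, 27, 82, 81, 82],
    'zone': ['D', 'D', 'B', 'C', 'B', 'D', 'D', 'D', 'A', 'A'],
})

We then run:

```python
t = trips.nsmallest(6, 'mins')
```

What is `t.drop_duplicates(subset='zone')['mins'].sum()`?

41

take 6 rows with smallest mins:
   mins zone
4    14    B
6    27    D
0    49    D
1    59    D
2    65    B
5    73    D
drop duplicate zone (keep=first):
   mins zone
4    14    B
6    27    D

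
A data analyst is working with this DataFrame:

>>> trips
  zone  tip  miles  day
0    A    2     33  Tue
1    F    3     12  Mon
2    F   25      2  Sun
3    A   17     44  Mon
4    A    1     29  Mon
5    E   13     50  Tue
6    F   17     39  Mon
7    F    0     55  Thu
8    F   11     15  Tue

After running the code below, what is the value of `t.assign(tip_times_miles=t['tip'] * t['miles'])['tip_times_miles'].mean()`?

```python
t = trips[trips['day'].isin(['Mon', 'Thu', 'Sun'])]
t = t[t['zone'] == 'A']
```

filter rows where day in ['Mon', 'Thu', 'Sun']:
  zone  tip  miles  day
1    F    3     12  Mon
2    F   25      2  Sun
3    A   17     44  Mon
4    A    1     29  Mon
6    F   17     39  Mon
7    F    0     55  Thu
filter rows where zone == 'A':
  zone  tip  miles  day
3    A   17     44  Mon
4    A    1     29  Mon
add column tip_times_miles = t['tip'] * t['miles']:
  zone  tip  miles  day  tip_times_miles
3    A   17     44  Mon              748
4    A    1     29  Mon               29
Hence 388.5.

388.5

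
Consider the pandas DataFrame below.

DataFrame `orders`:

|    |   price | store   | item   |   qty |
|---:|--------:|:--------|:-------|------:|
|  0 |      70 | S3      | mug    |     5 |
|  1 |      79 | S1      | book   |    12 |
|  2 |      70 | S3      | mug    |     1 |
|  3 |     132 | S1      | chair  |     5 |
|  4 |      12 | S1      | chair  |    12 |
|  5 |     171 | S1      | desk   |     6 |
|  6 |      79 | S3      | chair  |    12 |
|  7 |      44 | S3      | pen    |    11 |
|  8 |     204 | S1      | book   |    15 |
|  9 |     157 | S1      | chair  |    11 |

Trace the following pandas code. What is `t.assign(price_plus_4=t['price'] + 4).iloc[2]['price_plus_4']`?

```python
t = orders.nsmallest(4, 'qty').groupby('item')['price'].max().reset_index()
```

74

take 4 rows with smallest qty:
   price store   item  qty
2     70    S3    mug    1
0     70    S3    mug    5
3    132    S1  chair    5
5    171    S1   desk    6
group by item, max of price:
item
chair    132
desk     171
mug       70
Name: price, dtype: int64
reset_index():
    item  price
0  chair    132
1   desk    171
2    mug     70
add column price_plus_4 = t['price'] + 4:
    item  price  price_plus_4
0  chair    132           136
1   desk    171           175
2    mug     70            74
So iloc[2]['price_plus_4'] = 74.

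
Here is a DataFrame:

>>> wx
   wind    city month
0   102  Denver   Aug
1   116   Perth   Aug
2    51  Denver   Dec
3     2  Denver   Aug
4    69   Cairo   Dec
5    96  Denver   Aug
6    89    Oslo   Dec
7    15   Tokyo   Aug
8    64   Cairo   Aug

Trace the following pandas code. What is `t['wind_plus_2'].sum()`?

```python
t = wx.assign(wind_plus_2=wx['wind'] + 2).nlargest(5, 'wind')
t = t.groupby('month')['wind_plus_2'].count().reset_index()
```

5

add column wind_plus_2 = wx['wind'] + 2:
   wind    city month  wind_plus_2
0   102  Denver   Aug          104
1   116   Perth   Aug          118
2    51  Denver   Dec           53
3     2  Denver   Aug            4
4    69   Cairo   Dec           71
5    96  Denver   Aug           98
6    89    Oslo   Dec           91
7    15   Tokyo   Aug           17
8    64   Cairo   Aug           66
take 5 rows with largest wind:
   wind    city month  wind_plus_2
1   116   Perth   Aug          118
0   102  Denver   Aug          104
5    96  Denver   Aug           98
6    89    Oslo   Dec           91
4    69   Cairo   Dec           71
group by month, count of wind_plus_2:
month
Aug    3
Dec    2
Name: wind_plus_2, dtype: int64
reset_index():
  month  wind_plus_2
0   Aug            3
1   Dec            2
Hence 5.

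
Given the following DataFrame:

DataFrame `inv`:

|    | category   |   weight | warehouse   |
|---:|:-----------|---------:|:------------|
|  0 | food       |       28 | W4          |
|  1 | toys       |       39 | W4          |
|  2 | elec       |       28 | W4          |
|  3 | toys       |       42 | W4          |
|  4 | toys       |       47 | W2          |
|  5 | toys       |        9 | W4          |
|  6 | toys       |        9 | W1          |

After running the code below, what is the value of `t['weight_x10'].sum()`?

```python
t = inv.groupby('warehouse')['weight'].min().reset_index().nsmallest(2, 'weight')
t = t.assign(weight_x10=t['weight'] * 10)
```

group by warehouse, min of weight:
warehouse
W1     9
W2    47
W4     9
Name: weight, dtype: int64
reset_index():
  warehouse  weight
0        W1       9
1        W2      47
2        W4       9
take 2 rows with smallest weight:
  warehouse  weight
0        W1       9
2        W4       9
add column weight_x10 = t['weight'] * 10:
  warehouse  weight  weight_x10
0        W1       9          90
2        W4       9          90

180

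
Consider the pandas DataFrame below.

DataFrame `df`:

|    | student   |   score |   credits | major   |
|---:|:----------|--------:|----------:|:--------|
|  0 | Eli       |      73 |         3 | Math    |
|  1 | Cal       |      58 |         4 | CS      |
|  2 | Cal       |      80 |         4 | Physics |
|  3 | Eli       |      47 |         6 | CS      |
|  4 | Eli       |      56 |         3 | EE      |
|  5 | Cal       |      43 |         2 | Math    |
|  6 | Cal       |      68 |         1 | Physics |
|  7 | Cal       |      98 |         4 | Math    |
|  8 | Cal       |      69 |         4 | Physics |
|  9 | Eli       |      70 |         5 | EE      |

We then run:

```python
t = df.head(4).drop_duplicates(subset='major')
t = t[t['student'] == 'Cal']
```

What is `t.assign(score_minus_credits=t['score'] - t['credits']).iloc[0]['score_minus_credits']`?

54

take first 4 rows:
  student  score  credits    major
0     Eli     73        3     Math
1     Cal     58        4       CS
2     Cal     80        4  Physics
3     Eli     47        6       CS
drop duplicate major (keep=first):
  student  score  credits    major
0     Eli     73        3     Math
1     Cal     58        4       CS
2     Cal     80        4  Physics
filter rows where student == 'Cal':
  student  score  credits    major
1     Cal     58        4       CS
2     Cal     80        4  Physics
add column score_minus_credits = t['score'] - t['credits']:
  student  score  credits    major  score_minus_credits
1     Cal     58        4       CS                   54
2     Cal     80        4  Physics                   76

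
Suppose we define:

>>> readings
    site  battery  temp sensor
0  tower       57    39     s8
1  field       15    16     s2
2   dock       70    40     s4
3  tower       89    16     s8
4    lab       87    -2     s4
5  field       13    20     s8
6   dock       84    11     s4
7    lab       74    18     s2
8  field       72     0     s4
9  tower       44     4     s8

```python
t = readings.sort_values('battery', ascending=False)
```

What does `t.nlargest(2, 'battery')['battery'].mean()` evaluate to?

sort by battery descending:
    site  battery  temp sensor
3  tower       89    16     s8
4    lab       87    -2     s4
6   dock       84    11     s4
7    lab       74    18     s2
8  field       72     0     s4
2   dock       70    40     s4
0  tower       57    39     s8
9  tower       44     4     s8
1  field       15    16     s2
5  field       13    20     s8
take 2 rows with largest battery:
    site  battery  temp sensor
3  tower       89    16     s8
4    lab       87    -2     s4
Reading off the mean of column 'battery', we get 88.0.

88.0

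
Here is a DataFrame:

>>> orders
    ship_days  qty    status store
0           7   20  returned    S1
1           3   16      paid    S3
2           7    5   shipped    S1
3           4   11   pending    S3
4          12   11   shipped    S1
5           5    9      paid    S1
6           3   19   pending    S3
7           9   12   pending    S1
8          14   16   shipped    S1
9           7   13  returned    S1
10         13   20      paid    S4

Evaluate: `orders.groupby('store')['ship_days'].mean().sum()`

group by store, mean of ship_days:
store
S1     8.714286
S3     3.333333
S4    13.000000
Name: ship_days, dtype: float64
Taking the sum of the resulting series gives 25.0476190476.

25.0476190476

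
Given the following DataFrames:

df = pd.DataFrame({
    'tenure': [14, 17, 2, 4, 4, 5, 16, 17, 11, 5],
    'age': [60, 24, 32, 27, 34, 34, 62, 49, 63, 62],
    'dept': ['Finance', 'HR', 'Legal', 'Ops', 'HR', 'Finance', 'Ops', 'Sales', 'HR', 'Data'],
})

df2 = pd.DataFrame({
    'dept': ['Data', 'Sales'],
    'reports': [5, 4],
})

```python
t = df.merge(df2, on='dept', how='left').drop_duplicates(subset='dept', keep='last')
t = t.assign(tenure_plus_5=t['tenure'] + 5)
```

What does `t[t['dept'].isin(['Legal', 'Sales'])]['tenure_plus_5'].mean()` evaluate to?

merge on 'dept' (how='left') → 10 rows:
   tenure  age     dept  reports
0      14   60  Finance      NaN
1      17   24       HR      NaN
2       2   32    Legal      NaN
3       4   27      Ops      NaN
4       4   34       HR      NaN
5       5   34  Finance      NaN
6      16   62      Ops      NaN
7      17   49    Sales      4.0
8      11   63       HR      NaN
9       5   62     Data      5.0
drop duplicate dept (keep=last):
   tenure  age     dept  reports
2       2   32    Legal      NaN
5       5   34  Finance      NaN
6      16   62      Ops      NaN
7      17   49    Sales      4.0
8      11   63       HR      NaN
9       5   62     Data      5.0
add column tenure_plus_5 = t['tenure'] + 5:
   tenure  age     dept  reports  tenure_plus_5
2       2   32    Legal      NaN              7
5       5   34  Finance      NaN             10
6      16   62      Ops      NaN             21
7      17   49    Sales      4.0             22
8      11   63       HR      NaN             16
9       5   62     Data      5.0             10
filter rows where dept in ['Legal', 'Sales']:
   tenure  age   dept  reports  tenure_plus_5
2       2   32  Legal      NaN              7
7      17   49  Sales      4.0             22

14.5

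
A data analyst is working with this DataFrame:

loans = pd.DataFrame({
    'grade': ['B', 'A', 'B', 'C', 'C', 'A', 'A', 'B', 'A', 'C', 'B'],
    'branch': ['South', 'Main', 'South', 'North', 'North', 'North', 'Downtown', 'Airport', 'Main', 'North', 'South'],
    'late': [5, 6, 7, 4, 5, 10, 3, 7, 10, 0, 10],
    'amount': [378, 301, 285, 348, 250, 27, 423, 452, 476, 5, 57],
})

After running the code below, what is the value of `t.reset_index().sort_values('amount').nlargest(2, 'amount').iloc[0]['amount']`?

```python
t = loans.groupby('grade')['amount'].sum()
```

1227

group by grade, sum of amount:
grade
A    1227
B    1172
C     603
Name: amount, dtype: int64
reset_index():
  grade  amount
0     A    1227
1     B    1172
2     C     603
sort by amount:
  grade  amount
2     C     603
1     B    1172
0     A    1227
take 2 rows with largest amount:
  grade  amount
0     A    1227
1     B    1172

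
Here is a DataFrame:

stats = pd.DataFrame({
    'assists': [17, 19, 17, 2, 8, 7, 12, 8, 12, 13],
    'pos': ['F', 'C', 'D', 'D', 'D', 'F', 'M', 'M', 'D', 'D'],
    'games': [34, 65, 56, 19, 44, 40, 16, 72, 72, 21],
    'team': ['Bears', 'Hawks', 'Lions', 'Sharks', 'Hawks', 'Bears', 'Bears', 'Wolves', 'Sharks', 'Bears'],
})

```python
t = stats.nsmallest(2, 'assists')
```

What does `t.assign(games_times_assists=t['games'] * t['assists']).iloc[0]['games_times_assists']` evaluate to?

38

take 2 rows with smallest assists:
   assists pos  games    team
3        2   D     19  Sharks
5        7   F     40   Bears
add column games_times_assists = t['games'] * t['assists']:
   assists pos  games    team  games_times_assists
3        2   D     19  Sharks                   38
5        7   F     40   Bears                  280
Finally, value at position 0, column 'games_times_assists' = 38.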